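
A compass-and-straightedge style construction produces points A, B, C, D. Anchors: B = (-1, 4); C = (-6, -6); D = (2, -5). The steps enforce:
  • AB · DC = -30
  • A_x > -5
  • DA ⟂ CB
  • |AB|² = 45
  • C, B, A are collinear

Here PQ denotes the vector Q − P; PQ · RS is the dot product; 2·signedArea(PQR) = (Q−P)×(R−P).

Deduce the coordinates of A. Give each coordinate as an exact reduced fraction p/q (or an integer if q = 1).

1. A_x = -4  [C, B, A are collinear ∩ DA ⟂ CB]
2. A_y = -2  [C, B, A are collinear ∩ DA ⟂ CB]
   → A = (-4, -2)

A = (-4, -2)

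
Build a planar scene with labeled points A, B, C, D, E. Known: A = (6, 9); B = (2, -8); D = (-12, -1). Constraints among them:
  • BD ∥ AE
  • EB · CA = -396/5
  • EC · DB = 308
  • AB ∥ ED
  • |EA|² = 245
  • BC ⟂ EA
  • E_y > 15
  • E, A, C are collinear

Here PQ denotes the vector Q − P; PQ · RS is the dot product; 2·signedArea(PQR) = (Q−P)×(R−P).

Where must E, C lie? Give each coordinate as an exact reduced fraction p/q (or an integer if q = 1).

C = (48/5, 36/5)
E = (-8, 16)

1. E_x = -8  [AB ∥ ED ∩ BD ∥ AE]
2. E_y = 16  [AB ∥ ED ∩ BD ∥ AE]
   → E = (-8, 16)
3. C_x = 48/5  [E, A, C are collinear ∩ BC ⟂ EA]
4. C_y = 36/5  [E, A, C are collinear ∩ BC ⟂ EA]
   → C = (48/5, 36/5)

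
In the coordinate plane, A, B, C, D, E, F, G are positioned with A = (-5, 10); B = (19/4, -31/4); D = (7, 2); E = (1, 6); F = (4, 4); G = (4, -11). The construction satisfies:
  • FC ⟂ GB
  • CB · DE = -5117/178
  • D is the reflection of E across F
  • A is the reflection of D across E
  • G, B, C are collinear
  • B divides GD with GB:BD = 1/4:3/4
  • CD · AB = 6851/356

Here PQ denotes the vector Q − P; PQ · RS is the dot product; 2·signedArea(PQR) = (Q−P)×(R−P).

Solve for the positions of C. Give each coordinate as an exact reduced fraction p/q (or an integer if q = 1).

1. C_x = 1297/178  [G, B, C are collinear ∩ FC ⟂ GB]
2. C_y = 577/178  [G, B, C are collinear ∩ FC ⟂ GB]
   → C = (1297/178, 577/178)

C = (1297/178, 577/178)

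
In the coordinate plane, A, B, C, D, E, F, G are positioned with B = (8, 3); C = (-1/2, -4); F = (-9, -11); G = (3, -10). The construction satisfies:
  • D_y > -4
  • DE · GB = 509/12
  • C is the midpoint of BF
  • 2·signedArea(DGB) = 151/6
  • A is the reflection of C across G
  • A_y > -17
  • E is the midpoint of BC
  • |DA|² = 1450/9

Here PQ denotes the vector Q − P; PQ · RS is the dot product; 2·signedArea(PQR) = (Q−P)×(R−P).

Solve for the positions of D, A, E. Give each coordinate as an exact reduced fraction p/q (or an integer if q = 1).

A = (13/2, -16)
D = (7/2, -11/3)
E = (15/4, -1/2)

1. A_x = 13/2  [A is the reflection of C across G]
2. A_y = -16  [A is the reflection of C across G]
   → A = (13/2, -16)
3. E_x = 15/4  [E is the midpoint of BC]
4. E_y = -1/2  [E is the midpoint of BC]
   → E = (15/4, -1/2)
5. D_x = 7/2  [2·signedArea(DGB) = 151/6 ∩ DE · GB = 509/12]
6. D_y = -11/3  [2·signedArea(DGB) = 151/6 ∩ DE · GB = 509/12]
   → D = (7/2, -11/3)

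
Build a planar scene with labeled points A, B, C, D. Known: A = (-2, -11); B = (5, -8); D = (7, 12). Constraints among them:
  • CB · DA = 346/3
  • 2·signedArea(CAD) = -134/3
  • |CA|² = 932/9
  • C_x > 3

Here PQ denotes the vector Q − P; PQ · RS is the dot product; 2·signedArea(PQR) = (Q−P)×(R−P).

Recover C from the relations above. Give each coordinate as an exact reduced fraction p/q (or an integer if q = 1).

1. C_x = 10/3  [2·signedArea(CAD) = -134/3 ∩ CB · DA = 346/3]
2. C_y = -7/3  [2·signedArea(CAD) = -134/3 ∩ CB · DA = 346/3]
   → C = (10/3, -7/3)

C = (10/3, -7/3)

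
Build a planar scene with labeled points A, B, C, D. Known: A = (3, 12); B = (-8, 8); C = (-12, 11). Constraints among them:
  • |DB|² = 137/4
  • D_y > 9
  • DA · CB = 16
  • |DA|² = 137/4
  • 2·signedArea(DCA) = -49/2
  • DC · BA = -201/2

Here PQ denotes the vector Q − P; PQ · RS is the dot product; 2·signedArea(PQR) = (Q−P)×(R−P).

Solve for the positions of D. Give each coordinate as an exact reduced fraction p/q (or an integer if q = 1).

1. D_x = -5/2  [DC · BA = -201/2 ∩ DA · CB = 16]
2. D_y = 10  [DC · BA = -201/2 ∩ DA · CB = 16]
   → D = (-5/2, 10)

D = (-5/2, 10)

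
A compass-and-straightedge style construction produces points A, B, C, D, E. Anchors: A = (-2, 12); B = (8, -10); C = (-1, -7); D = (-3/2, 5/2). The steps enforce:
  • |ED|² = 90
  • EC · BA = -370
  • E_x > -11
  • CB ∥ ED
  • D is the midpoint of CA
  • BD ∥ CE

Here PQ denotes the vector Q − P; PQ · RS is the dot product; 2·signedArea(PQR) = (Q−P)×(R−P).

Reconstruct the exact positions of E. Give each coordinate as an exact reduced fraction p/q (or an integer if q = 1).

1. E_x = -21/2  [CB ∥ ED ∩ BD ∥ CE]
2. E_y = 11/2  [CB ∥ ED ∩ BD ∥ CE]
   → E = (-21/2, 11/2)

E = (-21/2, 11/2)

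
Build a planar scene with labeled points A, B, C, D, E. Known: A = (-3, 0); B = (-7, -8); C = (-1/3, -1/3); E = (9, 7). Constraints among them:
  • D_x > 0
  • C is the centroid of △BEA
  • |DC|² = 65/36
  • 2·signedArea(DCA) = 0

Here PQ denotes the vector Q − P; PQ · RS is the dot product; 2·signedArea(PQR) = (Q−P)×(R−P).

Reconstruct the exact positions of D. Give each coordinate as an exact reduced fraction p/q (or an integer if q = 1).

D = (1, -1/2)

1. D_x = 1  [line -1/3·x + -8/3·y + -1 = 0 ∩ |DC|² = 65/36]
2. D_y = -1/2  [line -1/3·x + -8/3·y + -1 = 0 ∩ |DC|² = 65/36]
   → D = (1, -1/2)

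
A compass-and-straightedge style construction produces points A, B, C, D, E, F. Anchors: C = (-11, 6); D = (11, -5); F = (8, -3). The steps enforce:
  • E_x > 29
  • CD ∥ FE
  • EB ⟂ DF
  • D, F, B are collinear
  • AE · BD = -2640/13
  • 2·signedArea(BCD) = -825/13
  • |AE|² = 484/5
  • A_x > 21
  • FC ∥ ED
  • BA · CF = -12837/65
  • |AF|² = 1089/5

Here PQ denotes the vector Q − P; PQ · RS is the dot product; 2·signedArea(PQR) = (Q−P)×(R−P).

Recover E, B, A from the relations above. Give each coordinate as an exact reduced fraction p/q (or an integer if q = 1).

1. E_x = 30  [FC ∥ ED ∩ CD ∥ FE]
2. E_y = -14  [FC ∥ ED ∩ CD ∥ FE]
   → E = (30, -14)
3. B_x = 368/13  [D, F, B are collinear ∩ EB ⟂ DF]
4. B_y = -215/13  [D, F, B are collinear ∩ EB ⟂ DF]
   → B = (368/13, -215/13)
5. A_x = 106/5  [AE · BD = -2640/13 ∩ BA · CF = -12837/65]
6. A_y = -48/5  [AE · BD = -2640/13 ∩ BA · CF = -12837/65]
   → A = (106/5, -48/5)

A = (106/5, -48/5)
B = (368/13, -215/13)
E = (30, -14)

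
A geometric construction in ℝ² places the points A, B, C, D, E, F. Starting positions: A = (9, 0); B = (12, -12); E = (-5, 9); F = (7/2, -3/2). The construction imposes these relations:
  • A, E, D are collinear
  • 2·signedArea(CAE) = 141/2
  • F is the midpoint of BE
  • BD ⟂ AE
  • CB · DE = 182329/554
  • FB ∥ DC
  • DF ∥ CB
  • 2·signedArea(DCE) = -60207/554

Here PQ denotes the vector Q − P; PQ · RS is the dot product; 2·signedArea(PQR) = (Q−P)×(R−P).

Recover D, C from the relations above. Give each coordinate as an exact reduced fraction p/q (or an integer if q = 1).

1. D_x = 4593/277  [A, E, D are collinear ∩ BD ⟂ AE]
2. D_y = -1350/277  [A, E, D are collinear ∩ BD ⟂ AE]
   → D = (4593/277, -1350/277)
3. C_x = 13895/554  [DF ∥ CB ∩ FB ∥ DC]
4. C_y = -8517/554  [DF ∥ CB ∩ FB ∥ DC]
   → C = (13895/554, -8517/554)

C = (13895/554, -8517/554)
D = (4593/277, -1350/277)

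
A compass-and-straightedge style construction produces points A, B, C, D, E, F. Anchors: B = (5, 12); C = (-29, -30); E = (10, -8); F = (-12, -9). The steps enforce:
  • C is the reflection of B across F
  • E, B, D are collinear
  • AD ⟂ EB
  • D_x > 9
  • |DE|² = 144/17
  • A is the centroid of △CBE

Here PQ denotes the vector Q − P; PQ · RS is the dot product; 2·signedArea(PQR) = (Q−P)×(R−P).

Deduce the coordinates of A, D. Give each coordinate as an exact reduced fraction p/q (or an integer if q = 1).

A = (-14/3, -26/3)
D = (158/17, -88/17)

1. A_x = -14/3  [A is the centroid of △CBE]
2. A_y = -26/3  [A is the centroid of △CBE]
   → A = (-14/3, -26/3)
3. D_x = 158/17  [E, B, D are collinear ∩ AD ⟂ EB]
4. D_y = -88/17  [E, B, D are collinear ∩ AD ⟂ EB]
   → D = (158/17, -88/17)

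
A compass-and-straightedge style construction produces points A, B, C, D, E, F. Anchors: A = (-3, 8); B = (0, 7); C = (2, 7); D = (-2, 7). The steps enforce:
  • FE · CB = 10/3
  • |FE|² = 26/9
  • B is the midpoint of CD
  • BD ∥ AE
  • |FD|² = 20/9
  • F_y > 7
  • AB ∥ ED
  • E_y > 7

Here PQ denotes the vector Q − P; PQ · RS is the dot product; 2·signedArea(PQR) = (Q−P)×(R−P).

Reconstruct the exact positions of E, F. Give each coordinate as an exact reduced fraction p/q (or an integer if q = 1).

E = (-5, 8)
F = (-10/3, 23/3)

1. E_x = -5  [AB ∥ ED ∩ BD ∥ AE]
2. E_y = 8  [AB ∥ ED ∩ BD ∥ AE]
   → E = (-5, 8)
3. F_x = -10/3  [FE · CB = 10/3]
4. F_y = 23/3  [|FD|² = 20/9]
   → F = (-10/3, 23/3)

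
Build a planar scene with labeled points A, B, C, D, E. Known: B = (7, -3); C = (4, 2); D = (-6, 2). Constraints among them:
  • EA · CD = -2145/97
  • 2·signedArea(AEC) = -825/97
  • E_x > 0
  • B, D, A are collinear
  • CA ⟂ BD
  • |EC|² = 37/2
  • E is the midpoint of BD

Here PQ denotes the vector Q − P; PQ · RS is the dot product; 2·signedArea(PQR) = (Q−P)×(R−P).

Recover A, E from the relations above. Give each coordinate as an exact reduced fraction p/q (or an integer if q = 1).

1. A_x = 263/97  [B, D, A are collinear ∩ CA ⟂ BD]
2. A_y = -131/97  [B, D, A are collinear ∩ CA ⟂ BD]
   → A = (263/97, -131/97)
3. E_x = 1/2  [E is the midpoint of BD]
4. E_y = -1/2  [E is the midpoint of BD]
   → E = (1/2, -1/2)

A = (263/97, -131/97)
E = (1/2, -1/2)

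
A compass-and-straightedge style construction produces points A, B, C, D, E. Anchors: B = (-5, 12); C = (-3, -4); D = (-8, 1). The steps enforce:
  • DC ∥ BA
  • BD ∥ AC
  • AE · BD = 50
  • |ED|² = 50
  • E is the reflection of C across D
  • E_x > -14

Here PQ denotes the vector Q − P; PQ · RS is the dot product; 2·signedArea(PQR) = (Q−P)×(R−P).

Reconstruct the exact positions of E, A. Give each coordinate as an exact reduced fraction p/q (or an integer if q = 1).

1. E_x = -13  [E is the reflection of C across D]
2. E_y = 6  [E is the reflection of C across D]
   → E = (-13, 6)
3. A_x = 0  [BD ∥ AC ∩ DC ∥ BA]
4. A_y = 7  [BD ∥ AC ∩ DC ∥ BA]
   → A = (0, 7)

A = (0, 7)
E = (-13, 6)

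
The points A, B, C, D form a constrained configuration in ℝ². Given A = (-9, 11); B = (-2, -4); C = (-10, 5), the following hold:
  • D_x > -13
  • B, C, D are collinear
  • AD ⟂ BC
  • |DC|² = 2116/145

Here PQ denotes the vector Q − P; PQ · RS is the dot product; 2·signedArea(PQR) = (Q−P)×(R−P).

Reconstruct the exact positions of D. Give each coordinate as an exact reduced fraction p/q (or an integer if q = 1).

1. D_x = -1818/145  [B, C, D are collinear ∩ AD ⟂ BC]
2. D_y = 1139/145  [B, C, D are collinear ∩ AD ⟂ BC]
   → D = (-1818/145, 1139/145)

D = (-1818/145, 1139/145)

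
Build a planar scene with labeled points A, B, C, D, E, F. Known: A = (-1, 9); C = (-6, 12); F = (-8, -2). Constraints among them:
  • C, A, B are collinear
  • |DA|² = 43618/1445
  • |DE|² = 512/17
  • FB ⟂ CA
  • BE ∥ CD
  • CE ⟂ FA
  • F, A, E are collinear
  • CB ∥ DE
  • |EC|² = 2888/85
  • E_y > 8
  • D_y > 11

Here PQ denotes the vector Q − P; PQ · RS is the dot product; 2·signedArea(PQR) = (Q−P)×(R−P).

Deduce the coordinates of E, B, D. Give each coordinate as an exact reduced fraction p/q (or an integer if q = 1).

B = (-22/17, 156/17)
D = (-492/85, 994/85)
E = (-92/85, 754/85)

1. E_x = -92/85  [F, A, E are collinear ∩ CE ⟂ FA]
2. E_y = 754/85  [F, A, E are collinear ∩ CE ⟂ FA]
   → E = (-92/85, 754/85)
3. B_x = -22/17  [C, A, B are collinear ∩ FB ⟂ CA]
4. B_y = 156/17  [C, A, B are collinear ∩ FB ⟂ CA]
   → B = (-22/17, 156/17)
5. D_x = -492/85  [CB ∥ DE ∩ BE ∥ CD]
6. D_y = 994/85  [CB ∥ DE ∩ BE ∥ CD]
   → D = (-492/85, 994/85)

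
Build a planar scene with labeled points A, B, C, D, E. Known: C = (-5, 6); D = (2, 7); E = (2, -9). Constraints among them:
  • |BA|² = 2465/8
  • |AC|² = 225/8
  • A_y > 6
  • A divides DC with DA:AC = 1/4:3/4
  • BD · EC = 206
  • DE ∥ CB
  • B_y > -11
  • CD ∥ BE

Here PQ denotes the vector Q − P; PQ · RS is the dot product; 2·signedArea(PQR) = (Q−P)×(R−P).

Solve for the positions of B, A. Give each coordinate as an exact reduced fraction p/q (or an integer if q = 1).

1. B_x = -5  [CD ∥ BE ∩ DE ∥ CB]
2. B_y = -10  [CD ∥ BE ∩ DE ∥ CB]
   → B = (-5, -10)
3. A_x = 1/4  [A divides DC with DA:AC = 1/4:3/4]
4. A_y = 27/4  [A divides DC with DA:AC = 1/4:3/4]
   → A = (1/4, 27/4)

A = (1/4, 27/4)
B = (-5, -10)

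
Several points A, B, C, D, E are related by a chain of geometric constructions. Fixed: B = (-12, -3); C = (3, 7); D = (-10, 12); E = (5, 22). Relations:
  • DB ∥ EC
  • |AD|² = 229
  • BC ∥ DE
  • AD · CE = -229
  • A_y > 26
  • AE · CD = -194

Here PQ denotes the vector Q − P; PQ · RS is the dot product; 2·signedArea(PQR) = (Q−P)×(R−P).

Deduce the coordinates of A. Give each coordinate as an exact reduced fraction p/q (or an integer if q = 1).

1. A_x = -8  [AE · CD = -194 ∩ AD · CE = -229]
2. A_y = 27  [AE · CD = -194 ∩ AD · CE = -229]
   → A = (-8, 27)

A = (-8, 27)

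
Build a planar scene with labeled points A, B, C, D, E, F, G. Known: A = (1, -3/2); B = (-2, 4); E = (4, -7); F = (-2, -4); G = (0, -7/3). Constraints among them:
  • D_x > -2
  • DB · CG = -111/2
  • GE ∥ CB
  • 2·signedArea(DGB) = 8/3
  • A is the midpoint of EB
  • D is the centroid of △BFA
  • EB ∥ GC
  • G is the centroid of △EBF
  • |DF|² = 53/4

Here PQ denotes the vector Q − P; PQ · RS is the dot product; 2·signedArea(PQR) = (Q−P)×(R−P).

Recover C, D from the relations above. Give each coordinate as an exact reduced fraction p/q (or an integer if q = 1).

1. C_x = -6  [GE ∥ CB ∩ EB ∥ GC]
2. C_y = 26/3  [GE ∥ CB ∩ EB ∥ GC]
   → C = (-6, 26/3)
3. D_x = -1  [D is the centroid of △BFA]
4. D_y = -1/2  [D is the centroid of △BFA]
   → D = (-1, -1/2)

C = (-6, 26/3)
D = (-1, -1/2)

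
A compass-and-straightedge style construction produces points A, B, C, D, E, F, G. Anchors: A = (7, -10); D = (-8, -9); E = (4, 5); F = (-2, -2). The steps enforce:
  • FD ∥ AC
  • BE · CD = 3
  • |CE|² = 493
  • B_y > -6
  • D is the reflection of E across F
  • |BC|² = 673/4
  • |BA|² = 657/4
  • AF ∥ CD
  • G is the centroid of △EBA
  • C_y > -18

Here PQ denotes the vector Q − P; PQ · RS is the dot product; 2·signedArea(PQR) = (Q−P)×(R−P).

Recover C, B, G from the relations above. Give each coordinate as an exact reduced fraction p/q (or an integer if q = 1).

1. C_x = 1  [AF ∥ CD ∩ FD ∥ AC]
2. C_y = -17  [AF ∥ CD ∩ FD ∥ AC]
   → C = (1, -17)
3. B_x = -5  [line 9·x + -8·y + 1 = 0 ∩ |BC|² = 673/4]
4. B_y = -11/2  [line 9·x + -8·y + 1 = 0 ∩ |BC|² = 673/4]
   → B = (-5, -11/2)
5. G_x = 2  [G is the centroid of △EBA]
6. G_y = -7/2  [G is the centroid of △EBA]
   → G = (2, -7/2)

B = (-5, -11/2)
C = (1, -17)
G = (2, -7/2)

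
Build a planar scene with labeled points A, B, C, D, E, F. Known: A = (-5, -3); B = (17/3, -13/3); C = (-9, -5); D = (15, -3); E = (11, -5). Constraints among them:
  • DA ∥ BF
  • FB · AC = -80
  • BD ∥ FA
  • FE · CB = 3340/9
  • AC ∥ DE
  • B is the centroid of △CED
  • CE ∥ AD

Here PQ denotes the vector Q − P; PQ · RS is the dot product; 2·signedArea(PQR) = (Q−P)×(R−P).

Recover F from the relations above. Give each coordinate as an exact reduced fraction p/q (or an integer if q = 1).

F = (-43/3, -13/3)

1. F_x = -43/3  [BD ∥ FA ∩ DA ∥ BF]
2. F_y = -13/3  [BD ∥ FA ∩ DA ∥ BF]
   → F = (-43/3, -13/3)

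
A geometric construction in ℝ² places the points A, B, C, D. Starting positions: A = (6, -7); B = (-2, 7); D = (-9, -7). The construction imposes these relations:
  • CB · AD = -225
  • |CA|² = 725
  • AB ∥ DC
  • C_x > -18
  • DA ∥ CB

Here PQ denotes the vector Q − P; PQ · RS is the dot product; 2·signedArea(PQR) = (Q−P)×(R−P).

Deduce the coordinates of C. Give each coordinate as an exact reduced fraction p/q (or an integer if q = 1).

1. C_x = -17  [DA ∥ CB ∩ AB ∥ DC]
2. C_y = 7  [DA ∥ CB ∩ AB ∥ DC]
   → C = (-17, 7)

C = (-17, 7)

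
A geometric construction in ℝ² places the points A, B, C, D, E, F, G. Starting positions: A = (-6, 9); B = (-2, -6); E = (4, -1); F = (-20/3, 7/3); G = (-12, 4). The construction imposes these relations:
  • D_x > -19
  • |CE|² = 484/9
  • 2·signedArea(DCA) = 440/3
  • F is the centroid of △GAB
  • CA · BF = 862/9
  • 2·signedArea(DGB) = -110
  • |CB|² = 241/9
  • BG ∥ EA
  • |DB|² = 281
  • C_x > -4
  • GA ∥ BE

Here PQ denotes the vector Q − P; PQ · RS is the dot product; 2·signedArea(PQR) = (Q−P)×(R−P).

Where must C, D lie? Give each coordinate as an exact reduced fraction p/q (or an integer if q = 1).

1. C_x = -10/3  [line 14/3·x + -25/3·y + 65/9 = 0 ∩ |CB|² = 241/9]
2. C_y = -1  [line 14/3·x + -25/3·y + 65/9 = 0 ∩ |CB|² = 241/9]
   → C = (-10/3, -1)
3. D_x = -18  [2·signedArea(DGB) = -110 ∩ 2·signedArea(DCA) = 440/3]
4. D_y = -1  [2·signedArea(DGB) = -110 ∩ 2·signedArea(DCA) = 440/3]
   → D = (-18, -1)

C = (-10/3, -1)
D = (-18, -1)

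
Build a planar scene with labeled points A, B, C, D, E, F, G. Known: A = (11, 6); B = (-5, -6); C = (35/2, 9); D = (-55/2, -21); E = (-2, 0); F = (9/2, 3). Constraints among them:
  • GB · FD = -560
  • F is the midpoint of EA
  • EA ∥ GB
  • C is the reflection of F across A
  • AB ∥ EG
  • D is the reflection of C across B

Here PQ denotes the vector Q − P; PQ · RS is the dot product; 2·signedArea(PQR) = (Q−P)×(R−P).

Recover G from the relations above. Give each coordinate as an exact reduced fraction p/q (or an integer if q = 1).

1. G_x = -18  [EA ∥ GB ∩ AB ∥ EG]
2. G_y = -12  [EA ∥ GB ∩ AB ∥ EG]
   → G = (-18, -12)

G = (-18, -12)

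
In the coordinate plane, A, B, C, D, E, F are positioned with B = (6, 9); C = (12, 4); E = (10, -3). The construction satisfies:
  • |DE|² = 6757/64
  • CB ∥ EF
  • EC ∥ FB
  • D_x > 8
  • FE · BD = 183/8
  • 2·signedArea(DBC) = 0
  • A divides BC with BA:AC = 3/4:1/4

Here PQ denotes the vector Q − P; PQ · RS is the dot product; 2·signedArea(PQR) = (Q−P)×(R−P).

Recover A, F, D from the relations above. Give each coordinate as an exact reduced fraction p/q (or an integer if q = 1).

A = (21/2, 21/4)
D = (33/4, 57/8)
F = (4, 2)

1. A_x = 21/2  [A divides BC with BA:AC = 3/4:1/4]
2. A_y = 21/4  [A divides BC with BA:AC = 3/4:1/4]
   → A = (21/2, 21/4)
3. F_x = 4  [EC ∥ FB ∩ CB ∥ EF]
4. F_y = 2  [EC ∥ FB ∩ CB ∥ EF]
   → F = (4, 2)
5. D_x = 33/4  [2·signedArea(DBC) = 0 ∩ FE · BD = 183/8]
6. D_y = 57/8  [2·signedArea(DBC) = 0 ∩ FE · BD = 183/8]
   → D = (33/4, 57/8)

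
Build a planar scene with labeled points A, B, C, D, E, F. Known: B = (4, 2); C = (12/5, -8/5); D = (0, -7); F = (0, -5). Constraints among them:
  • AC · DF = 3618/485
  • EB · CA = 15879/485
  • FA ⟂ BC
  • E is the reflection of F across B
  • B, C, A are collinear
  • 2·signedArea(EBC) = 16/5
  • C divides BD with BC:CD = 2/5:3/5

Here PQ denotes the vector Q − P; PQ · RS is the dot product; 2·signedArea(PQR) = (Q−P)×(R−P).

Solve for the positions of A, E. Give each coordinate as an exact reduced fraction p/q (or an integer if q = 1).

A = (72/97, -517/97)
E = (8, 9)

1. A_x = 72/97  [B, C, A are collinear ∩ FA ⟂ BC]
2. A_y = -517/97  [B, C, A are collinear ∩ FA ⟂ BC]
   → A = (72/97, -517/97)
3. E_x = 8  [E is the reflection of F across B]
4. E_y = 9  [E is the reflection of F across B]
   → E = (8, 9)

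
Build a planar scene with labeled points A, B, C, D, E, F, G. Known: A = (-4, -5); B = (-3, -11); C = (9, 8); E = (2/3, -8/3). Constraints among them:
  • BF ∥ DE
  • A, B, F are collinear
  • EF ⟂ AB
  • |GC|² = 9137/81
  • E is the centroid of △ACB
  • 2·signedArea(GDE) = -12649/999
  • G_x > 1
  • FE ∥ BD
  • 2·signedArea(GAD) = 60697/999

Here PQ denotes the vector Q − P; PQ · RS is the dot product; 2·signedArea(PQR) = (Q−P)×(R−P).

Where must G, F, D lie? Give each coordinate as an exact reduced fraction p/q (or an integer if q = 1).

D = (71/37, -1130/111)
F = (-472/111, -129/37)
G = (17/9, 1/9)

1. F_x = -472/111  [A, B, F are collinear ∩ EF ⟂ AB]
2. F_y = -129/37  [A, B, F are collinear ∩ EF ⟂ AB]
   → F = (-472/111, -129/37)
3. D_x = 71/37  [BF ∥ DE ∩ FE ∥ BD]
4. D_y = -1130/111  [BF ∥ DE ∩ FE ∥ BD]
   → D = (71/37, -1130/111)
5. G_x = 17/9  [2·signedArea(GAD) = 60697/999 ∩ 2·signedArea(GDE) = -12649/999]
6. G_y = 1/9  [2·signedArea(GAD) = 60697/999 ∩ 2·signedArea(GDE) = -12649/999]
   → G = (17/9, 1/9)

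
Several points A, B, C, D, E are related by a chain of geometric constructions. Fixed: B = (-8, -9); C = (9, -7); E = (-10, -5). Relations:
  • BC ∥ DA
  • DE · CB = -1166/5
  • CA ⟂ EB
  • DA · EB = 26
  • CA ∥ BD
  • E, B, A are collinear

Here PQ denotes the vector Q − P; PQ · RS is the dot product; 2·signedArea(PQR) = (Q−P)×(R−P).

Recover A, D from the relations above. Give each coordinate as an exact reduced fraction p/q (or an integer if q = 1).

1. A_x = -27/5  [E, B, A are collinear ∩ CA ⟂ EB]
2. A_y = -71/5  [E, B, A are collinear ∩ CA ⟂ EB]
   → A = (-27/5, -71/5)
3. D_x = -112/5  [BC ∥ DA ∩ CA ∥ BD]
4. D_y = -81/5  [BC ∥ DA ∩ CA ∥ BD]
   → D = (-112/5, -81/5)

A = (-27/5, -71/5)
D = (-112/5, -81/5)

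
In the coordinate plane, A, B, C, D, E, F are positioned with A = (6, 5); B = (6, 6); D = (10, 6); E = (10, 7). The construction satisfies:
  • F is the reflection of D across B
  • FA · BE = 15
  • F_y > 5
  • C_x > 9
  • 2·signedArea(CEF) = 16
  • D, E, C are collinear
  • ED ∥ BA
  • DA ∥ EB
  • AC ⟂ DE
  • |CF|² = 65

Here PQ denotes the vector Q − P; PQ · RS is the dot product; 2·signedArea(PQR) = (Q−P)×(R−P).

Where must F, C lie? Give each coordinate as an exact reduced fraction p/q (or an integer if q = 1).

1. F_x = 2  [F is the reflection of D across B]
2. F_y = 6  [F is the reflection of D across B]
   → F = (2, 6)
3. C_x = 10  [D, E, C are collinear ∩ AC ⟂ DE]
4. C_y = 5  [D, E, C are collinear ∩ AC ⟂ DE]
   → C = (10, 5)

C = (10, 5)
F = (2, 6)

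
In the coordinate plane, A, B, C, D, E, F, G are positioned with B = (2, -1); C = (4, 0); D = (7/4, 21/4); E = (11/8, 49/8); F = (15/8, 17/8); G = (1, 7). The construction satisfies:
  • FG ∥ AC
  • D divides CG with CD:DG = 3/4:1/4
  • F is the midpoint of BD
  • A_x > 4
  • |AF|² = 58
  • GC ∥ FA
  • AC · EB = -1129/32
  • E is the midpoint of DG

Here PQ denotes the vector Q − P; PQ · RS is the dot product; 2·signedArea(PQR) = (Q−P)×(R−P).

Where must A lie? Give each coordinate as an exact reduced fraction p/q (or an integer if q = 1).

A = (39/8, -39/8)

1. A_x = 39/8  [FG ∥ AC ∩ GC ∥ FA]
2. A_y = -39/8  [FG ∥ AC ∩ GC ∥ FA]
   → A = (39/8, -39/8)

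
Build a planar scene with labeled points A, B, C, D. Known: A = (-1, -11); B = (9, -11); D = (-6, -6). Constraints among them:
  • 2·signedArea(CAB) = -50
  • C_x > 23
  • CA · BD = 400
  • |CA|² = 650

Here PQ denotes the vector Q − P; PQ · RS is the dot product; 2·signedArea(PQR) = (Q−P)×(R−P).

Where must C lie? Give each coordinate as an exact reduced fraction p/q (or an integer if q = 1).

1. C_x = 24  [2·signedArea(CAB) = -50 ∩ CA · BD = 400]
2. C_y = -16  [2·signedArea(CAB) = -50 ∩ CA · BD = 400]
   → C = (24, -16)

C = (24, -16)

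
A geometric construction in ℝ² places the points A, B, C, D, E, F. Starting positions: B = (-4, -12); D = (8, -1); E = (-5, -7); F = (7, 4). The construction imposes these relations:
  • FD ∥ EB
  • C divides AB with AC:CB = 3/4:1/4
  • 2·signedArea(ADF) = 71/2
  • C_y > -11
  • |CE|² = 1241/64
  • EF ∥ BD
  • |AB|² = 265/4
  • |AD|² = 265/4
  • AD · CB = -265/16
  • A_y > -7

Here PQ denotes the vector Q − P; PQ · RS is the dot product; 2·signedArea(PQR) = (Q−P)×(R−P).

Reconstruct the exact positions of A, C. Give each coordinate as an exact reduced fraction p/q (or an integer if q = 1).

1. A_x = 2  [line -5·x + -1·y + 7/2 = 0 ∩ |AB|² = 265/4]
2. A_y = -13/2  [line -5·x + -1·y + 7/2 = 0 ∩ |AB|² = 265/4]
   → A = (2, -13/2)
3. C_x = -5/2  [C divides AB with AC:CB = 3/4:1/4]
4. C_y = -85/8  [C divides AB with AC:CB = 3/4:1/4]
   → C = (-5/2, -85/8)

A = (2, -13/2)
C = (-5/2, -85/8)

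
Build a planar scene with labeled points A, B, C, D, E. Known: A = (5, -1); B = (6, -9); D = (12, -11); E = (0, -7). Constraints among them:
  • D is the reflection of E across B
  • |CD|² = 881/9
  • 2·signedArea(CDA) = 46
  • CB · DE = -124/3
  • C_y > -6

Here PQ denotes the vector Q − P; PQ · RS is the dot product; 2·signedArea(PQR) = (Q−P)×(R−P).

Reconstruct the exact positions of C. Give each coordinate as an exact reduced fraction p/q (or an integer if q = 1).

1. C_x = 11/3  [2·signedArea(CDA) = 46 ∩ CB · DE = -124/3]
2. C_y = -17/3  [2·signedArea(CDA) = 46 ∩ CB · DE = -124/3]
   → C = (11/3, -17/3)

C = (11/3, -17/3)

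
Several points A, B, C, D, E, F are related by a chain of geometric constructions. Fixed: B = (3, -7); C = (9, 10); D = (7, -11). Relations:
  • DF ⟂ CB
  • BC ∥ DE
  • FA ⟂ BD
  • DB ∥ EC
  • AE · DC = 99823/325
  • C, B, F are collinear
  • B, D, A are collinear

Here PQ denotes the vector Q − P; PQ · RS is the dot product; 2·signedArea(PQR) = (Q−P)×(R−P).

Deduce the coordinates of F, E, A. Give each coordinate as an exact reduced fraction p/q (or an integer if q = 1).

A = (1217/325, -2517/325)
E = (13, 6)
F = (711/325, -3023/325)

1. F_x = 711/325  [C, B, F are collinear ∩ DF ⟂ CB]
2. F_y = -3023/325  [C, B, F are collinear ∩ DF ⟂ CB]
   → F = (711/325, -3023/325)
3. E_x = 13  [DB ∥ EC ∩ BC ∥ DE]
4. E_y = 6  [DB ∥ EC ∩ BC ∥ DE]
   → E = (13, 6)
5. A_x = 1217/325  [B, D, A are collinear ∩ FA ⟂ BD]
6. A_y = -2517/325  [B, D, A are collinear ∩ FA ⟂ BD]
   → A = (1217/325, -2517/325)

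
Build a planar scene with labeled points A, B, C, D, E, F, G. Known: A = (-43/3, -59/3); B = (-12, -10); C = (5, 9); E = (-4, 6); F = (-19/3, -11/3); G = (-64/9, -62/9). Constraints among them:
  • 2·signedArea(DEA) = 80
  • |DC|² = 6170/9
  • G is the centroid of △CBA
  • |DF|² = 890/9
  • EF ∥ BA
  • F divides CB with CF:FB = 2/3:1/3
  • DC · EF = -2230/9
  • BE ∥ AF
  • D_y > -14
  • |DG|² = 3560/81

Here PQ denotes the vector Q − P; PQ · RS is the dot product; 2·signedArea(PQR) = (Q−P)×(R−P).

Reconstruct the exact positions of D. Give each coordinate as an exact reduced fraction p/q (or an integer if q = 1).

1. D_x = -26/3  [DC · EF = -2230/9 ∩ 2·signedArea(DEA) = 80]
2. D_y = -40/3  [DC · EF = -2230/9 ∩ 2·signedArea(DEA) = 80]
   → D = (-26/3, -40/3)

D = (-26/3, -40/3)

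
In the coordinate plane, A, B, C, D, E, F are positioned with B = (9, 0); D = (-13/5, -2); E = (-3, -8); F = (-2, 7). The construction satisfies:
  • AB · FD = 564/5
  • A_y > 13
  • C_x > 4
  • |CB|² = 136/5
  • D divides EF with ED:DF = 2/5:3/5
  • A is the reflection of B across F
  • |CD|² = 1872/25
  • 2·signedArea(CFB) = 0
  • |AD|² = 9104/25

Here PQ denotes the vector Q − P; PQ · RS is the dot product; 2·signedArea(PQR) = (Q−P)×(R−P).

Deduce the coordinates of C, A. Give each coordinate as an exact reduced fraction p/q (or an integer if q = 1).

1. C_x = 23/5  [line 7·x + 11·y + -63 = 0 ∩ |CD|² = 1872/25]
2. C_y = 14/5  [line 7·x + 11·y + -63 = 0 ∩ |CD|² = 1872/25]
   → C = (23/5, 14/5)
3. A_x = -13  [A is the reflection of B across F]
4. A_y = 14  [A is the reflection of B across F]
   → A = (-13, 14)

A = (-13, 14)
C = (23/5, 14/5)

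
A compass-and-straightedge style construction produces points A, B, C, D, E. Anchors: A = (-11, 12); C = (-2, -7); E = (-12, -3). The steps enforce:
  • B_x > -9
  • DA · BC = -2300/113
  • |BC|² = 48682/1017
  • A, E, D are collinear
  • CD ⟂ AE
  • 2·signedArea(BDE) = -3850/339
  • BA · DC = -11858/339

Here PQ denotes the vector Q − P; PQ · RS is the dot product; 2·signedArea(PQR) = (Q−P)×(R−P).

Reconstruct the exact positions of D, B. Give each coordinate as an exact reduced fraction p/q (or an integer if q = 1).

1. D_x = -1381/113  [A, E, D are collinear ∩ CD ⟂ AE]
2. D_y = -714/113  [A, E, D are collinear ∩ CD ⟂ AE]
   → D = (-1381/113, -714/113)
3. B_x = -2963/339  [BA · DC = -11858/339 ∩ DA · BC = -2300/113]
4. B_y = -1844/339  [BA · DC = -11858/339 ∩ DA · BC = -2300/113]
   → B = (-2963/339, -1844/339)

B = (-2963/339, -1844/339)
D = (-1381/113, -714/113)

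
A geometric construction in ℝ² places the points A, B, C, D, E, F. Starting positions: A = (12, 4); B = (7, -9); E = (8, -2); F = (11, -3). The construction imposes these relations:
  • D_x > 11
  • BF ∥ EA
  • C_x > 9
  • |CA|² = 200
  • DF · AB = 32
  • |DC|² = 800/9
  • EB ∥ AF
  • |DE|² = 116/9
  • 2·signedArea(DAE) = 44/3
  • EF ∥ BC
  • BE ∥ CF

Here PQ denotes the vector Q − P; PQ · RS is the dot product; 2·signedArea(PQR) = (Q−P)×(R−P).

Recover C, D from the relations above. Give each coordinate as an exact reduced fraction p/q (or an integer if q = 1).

1. C_x = 10  [BE ∥ CF ∩ EF ∥ BC]
2. C_y = -10  [BE ∥ CF ∩ EF ∥ BC]
   → C = (10, -10)
3. D_x = 34/3  [DF · AB = 32 ∩ 2·signedArea(DAE) = 44/3]
4. D_y = -2/3  [DF · AB = 32 ∩ 2·signedArea(DAE) = 44/3]
   → D = (34/3, -2/3)

C = (10, -10)
D = (34/3, -2/3)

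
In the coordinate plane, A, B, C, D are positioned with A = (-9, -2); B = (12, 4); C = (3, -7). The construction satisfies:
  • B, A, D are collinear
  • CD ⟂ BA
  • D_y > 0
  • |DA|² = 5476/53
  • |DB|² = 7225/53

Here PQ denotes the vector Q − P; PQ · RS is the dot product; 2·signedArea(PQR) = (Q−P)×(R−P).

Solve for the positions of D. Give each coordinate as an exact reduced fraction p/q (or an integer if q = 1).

1. D_x = 41/53  [B, A, D are collinear ∩ CD ⟂ BA]
2. D_y = 42/53  [B, A, D are collinear ∩ CD ⟂ BA]
   → D = (41/53, 42/53)

D = (41/53, 42/53)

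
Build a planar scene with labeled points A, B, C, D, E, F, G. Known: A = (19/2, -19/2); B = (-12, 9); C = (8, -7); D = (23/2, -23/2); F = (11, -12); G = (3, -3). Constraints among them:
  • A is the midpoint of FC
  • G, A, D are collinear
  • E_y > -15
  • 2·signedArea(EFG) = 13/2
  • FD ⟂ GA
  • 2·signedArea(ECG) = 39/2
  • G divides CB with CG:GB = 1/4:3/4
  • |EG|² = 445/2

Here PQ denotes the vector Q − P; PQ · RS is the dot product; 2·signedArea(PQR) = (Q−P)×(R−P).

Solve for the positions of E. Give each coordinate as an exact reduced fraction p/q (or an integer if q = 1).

E = (25/2, -29/2)

1. E_x = 25/2  [2·signedArea(EFG) = 13/2 ∩ 2·signedArea(ECG) = 39/2]
2. E_y = -29/2  [2·signedArea(EFG) = 13/2 ∩ 2·signedArea(ECG) = 39/2]
   → E = (25/2, -29/2)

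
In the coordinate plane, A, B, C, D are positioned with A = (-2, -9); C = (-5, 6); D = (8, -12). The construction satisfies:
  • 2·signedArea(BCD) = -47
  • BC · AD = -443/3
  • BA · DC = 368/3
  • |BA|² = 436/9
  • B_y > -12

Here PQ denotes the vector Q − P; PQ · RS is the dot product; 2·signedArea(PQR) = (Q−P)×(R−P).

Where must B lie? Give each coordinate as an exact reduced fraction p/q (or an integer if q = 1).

B = (14/3, -11)

1. B_x = 14/3  [2·signedArea(BCD) = -47 ∩ BC · AD = -443/3]
2. B_y = -11  [2·signedArea(BCD) = -47 ∩ BC · AD = -443/3]
   → B = (14/3, -11)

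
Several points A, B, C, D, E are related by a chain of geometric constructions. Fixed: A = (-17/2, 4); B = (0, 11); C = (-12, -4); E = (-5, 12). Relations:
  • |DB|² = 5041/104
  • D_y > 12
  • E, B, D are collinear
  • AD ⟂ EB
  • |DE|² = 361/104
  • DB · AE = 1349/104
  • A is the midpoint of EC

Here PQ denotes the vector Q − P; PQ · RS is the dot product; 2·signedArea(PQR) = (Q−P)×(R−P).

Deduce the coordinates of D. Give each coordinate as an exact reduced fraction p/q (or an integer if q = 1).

1. D_x = -355/52  [E, B, D are collinear ∩ AD ⟂ EB]
2. D_y = 643/52  [E, B, D are collinear ∩ AD ⟂ EB]
   → D = (-355/52, 643/52)

D = (-355/52, 643/52)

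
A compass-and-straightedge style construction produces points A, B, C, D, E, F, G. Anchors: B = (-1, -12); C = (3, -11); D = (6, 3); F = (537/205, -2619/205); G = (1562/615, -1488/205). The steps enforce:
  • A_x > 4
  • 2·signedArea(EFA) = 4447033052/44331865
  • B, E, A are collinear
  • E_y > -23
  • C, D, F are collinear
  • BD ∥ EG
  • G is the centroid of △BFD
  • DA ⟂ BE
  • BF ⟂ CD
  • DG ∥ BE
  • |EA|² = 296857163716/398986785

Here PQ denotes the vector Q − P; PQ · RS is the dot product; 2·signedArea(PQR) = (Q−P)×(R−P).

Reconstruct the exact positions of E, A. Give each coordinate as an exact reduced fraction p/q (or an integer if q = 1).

1. E_x = -2743/615  [BD ∥ EG ∩ DG ∥ BE]
2. E_y = -4563/205  [BD ∥ EG ∩ DG ∥ BE]
   → E = (-2743/615, -4563/205)
3. A_x = 188750103/44331865  [B, E, A are collinear ∩ DA ⟂ BE]
4. A_y = 159048699/44331865  [B, E, A are collinear ∩ DA ⟂ BE]
   → A = (188750103/44331865, 159048699/44331865)

A = (188750103/44331865, 159048699/44331865)
E = (-2743/615, -4563/205)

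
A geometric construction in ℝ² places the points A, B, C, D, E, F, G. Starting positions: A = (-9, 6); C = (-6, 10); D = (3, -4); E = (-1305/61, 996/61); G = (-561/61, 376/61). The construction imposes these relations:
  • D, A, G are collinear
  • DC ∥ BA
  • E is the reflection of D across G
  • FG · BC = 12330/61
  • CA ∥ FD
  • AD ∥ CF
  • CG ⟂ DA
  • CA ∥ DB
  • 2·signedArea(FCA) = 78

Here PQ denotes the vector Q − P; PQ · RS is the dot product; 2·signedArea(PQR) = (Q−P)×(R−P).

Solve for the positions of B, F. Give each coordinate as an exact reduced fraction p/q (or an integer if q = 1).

1. B_x = 0  [DC ∥ BA ∩ CA ∥ DB]
2. B_y = -8  [DC ∥ BA ∩ CA ∥ DB]
   → B = (0, -8)
3. F_x = 6  [CA ∥ FD ∩ AD ∥ CF]
4. F_y = 0  [CA ∥ FD ∩ AD ∥ CF]
   → F = (6, 0)

B = (0, -8)
F = (6, 0)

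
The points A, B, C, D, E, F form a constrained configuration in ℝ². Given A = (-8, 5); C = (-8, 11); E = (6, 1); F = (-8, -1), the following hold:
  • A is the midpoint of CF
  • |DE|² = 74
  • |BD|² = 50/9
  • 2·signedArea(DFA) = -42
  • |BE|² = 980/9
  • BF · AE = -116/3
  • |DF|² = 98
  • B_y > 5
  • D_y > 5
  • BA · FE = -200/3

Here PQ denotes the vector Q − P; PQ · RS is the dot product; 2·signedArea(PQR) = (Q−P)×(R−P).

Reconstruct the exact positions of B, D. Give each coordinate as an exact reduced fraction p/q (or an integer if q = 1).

1. B_x = -10/3  [BF · AE = -116/3 ∩ BA · FE = -200/3]
2. B_y = 17/3  [BF · AE = -116/3 ∩ BA · FE = -200/3]
   → B = (-10/3, 17/3)
3. D_x = -1  [2·signedArea(DFA) = -42]
4. D_y = 6  [|DF|² = 98]
   → D = (-1, 6)

B = (-10/3, 17/3)
D = (-1, 6)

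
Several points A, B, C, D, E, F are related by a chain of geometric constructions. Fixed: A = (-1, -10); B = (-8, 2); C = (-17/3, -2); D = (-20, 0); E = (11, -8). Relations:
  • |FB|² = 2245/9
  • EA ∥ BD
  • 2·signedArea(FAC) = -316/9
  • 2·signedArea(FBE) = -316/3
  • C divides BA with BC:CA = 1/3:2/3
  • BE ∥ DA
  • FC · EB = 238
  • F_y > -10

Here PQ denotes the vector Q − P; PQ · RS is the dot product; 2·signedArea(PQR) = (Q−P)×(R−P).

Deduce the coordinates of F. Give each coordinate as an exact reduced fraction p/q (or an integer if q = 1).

F = (3, -28/3)

1. F_x = 3  [2·signedArea(FAC) = -316/9 ∩ FC · EB = 238]
2. F_y = -28/3  [2·signedArea(FAC) = -316/9 ∩ FC · EB = 238]
   → F = (3, -28/3)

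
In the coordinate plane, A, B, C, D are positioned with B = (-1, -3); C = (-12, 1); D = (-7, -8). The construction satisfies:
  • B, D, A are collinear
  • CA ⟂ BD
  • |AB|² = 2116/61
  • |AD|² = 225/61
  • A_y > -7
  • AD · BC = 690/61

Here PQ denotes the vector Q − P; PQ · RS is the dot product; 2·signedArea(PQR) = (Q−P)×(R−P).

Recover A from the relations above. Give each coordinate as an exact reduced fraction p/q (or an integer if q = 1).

A = (-337/61, -413/61)

1. A_x = -337/61  [B, D, A are collinear ∩ CA ⟂ BD]
2. A_y = -413/61  [B, D, A are collinear ∩ CA ⟂ BD]
   → A = (-337/61, -413/61)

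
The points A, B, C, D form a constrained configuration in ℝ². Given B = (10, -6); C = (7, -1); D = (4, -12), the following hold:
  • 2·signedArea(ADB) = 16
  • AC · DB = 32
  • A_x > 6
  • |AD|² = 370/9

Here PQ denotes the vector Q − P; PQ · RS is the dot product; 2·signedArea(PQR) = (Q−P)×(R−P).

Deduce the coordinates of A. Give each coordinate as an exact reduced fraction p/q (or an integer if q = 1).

A = (7, -19/3)

1. A_x = 7  [2·signedArea(ADB) = 16 ∩ AC · DB = 32]
2. A_y = -19/3  [2·signedArea(ADB) = 16 ∩ AC · DB = 32]
   → A = (7, -19/3)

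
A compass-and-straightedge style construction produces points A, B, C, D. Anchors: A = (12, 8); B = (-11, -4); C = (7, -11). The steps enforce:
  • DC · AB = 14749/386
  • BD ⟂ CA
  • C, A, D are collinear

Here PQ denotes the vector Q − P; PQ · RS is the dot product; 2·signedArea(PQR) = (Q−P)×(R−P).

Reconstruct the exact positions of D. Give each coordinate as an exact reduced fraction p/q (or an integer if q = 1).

1. D_x = 2917/386  [C, A, D are collinear ∩ BD ⟂ CA]
2. D_y = -3429/386  [C, A, D are collinear ∩ BD ⟂ CA]
   → D = (2917/386, -3429/386)

D = (2917/386, -3429/386)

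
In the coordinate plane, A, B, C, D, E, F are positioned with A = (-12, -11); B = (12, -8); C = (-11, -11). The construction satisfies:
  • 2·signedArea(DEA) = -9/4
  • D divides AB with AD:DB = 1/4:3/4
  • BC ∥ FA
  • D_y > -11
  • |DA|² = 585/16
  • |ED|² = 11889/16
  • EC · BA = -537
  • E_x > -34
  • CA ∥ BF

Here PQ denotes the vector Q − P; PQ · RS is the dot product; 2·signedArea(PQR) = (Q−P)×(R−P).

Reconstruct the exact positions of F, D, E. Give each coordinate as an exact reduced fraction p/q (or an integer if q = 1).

1. F_x = 11  [BC ∥ FA ∩ CA ∥ BF]
2. F_y = -8  [BC ∥ FA ∩ CA ∥ BF]
   → F = (11, -8)
3. D_x = -6  [D divides AB with AD:DB = 1/4:3/4]
4. D_y = -41/4  [D divides AB with AD:DB = 1/4:3/4]
   → D = (-6, -41/4)
5. E_x = -33  [EC · BA = -537 ∩ 2·signedArea(DEA) = -9/4]
6. E_y = -14  [EC · BA = -537 ∩ 2·signedArea(DEA) = -9/4]
   → E = (-33, -14)

D = (-6, -41/4)
E = (-33, -14)
F = (11, -8)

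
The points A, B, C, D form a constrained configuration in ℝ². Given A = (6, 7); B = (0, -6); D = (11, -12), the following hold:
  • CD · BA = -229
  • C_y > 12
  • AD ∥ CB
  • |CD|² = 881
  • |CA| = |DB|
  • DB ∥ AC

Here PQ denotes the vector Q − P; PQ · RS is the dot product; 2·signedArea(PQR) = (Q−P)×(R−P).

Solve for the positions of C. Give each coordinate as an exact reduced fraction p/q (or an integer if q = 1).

1. C_x = -5  [AD ∥ CB ∩ DB ∥ AC]
2. C_y = 13  [AD ∥ CB ∩ DB ∥ AC]
   → C = (-5, 13)

C = (-5, 13)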